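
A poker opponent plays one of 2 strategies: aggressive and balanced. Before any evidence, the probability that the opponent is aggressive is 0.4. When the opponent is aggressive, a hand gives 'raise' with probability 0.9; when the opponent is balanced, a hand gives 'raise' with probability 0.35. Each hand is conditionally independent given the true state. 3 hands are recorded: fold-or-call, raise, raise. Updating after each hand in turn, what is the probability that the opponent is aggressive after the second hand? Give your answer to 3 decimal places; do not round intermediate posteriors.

Each posterior becomes the prior for the next update.
After 'fold-or-call': P(aggressive) = 0.1·0.4000 / (0.1·0.4000 + 0.65·0.6000) ≈ 0.0930
After 'raise': P(aggressive) = 0.9·0.0930 / (0.9·0.0930 + 0.35·0.9070) ≈ 0.2087

0.209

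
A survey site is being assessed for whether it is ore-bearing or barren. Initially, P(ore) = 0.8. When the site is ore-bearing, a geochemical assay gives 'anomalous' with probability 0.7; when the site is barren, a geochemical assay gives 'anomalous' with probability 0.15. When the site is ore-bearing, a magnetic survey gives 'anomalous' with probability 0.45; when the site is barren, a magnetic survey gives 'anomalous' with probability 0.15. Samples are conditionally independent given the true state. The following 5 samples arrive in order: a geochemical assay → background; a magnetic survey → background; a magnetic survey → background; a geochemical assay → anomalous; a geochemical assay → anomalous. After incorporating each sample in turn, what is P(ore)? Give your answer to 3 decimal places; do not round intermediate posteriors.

After a geochemical assay='background': P(ore) = 0.3·0.8000 / (0.3·0.8000 + 0.85·0.2000) ≈ 0.5854
After a magnetic survey='background': P(ore) = 0.55·0.5854 / (0.55·0.5854 + 0.85·0.4146) ≈ 0.4774
After a magnetic survey='background': P(ore) = 0.55·0.4774 / (0.55·0.4774 + 0.85·0.5226) ≈ 0.3715
After a geochemical assay='anomalous': P(ore) = 0.7·0.3715 / (0.7·0.3715 + 0.15·0.6285) ≈ 0.7339
After a geochemical assay='anomalous': P(ore) = 0.7·0.7339 / (0.7·0.7339 + 0.15·0.2661) ≈ 0.9279

0.928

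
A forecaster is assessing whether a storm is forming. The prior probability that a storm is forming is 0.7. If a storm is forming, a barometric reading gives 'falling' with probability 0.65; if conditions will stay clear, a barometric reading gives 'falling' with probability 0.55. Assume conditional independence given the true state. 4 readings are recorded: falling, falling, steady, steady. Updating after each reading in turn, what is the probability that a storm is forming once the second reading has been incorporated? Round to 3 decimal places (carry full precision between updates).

0.765

After 'falling': P(storm) = 0.65·0.7000 / (0.65·0.7000 + 0.55·0.3000) ≈ 0.7339
After 'falling': P(storm) = 0.65·0.7339 / (0.65·0.7339 + 0.55·0.2661) ≈ 0.7652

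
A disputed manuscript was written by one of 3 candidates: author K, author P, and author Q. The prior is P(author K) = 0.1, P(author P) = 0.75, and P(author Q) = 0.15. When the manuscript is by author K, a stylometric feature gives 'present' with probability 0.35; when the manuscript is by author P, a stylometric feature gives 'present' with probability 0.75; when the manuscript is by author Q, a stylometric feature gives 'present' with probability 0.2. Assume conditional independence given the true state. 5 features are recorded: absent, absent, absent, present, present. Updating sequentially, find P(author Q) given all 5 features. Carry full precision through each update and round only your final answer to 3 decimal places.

0.236

After 'absent': normaliser = 0.65·0.1000 + 0.25·0.7500 + 0.8·0.1500; P(author K) ≈ 0.1745, P(author P) ≈ 0.5034, P(author Q) ≈ 0.3221
After 'absent': normaliser = 0.65·0.1745 + 0.25·0.5034 + 0.8·0.3221; P(author K) ≈ 0.2282, P(author P) ≈ 0.2532, P(author Q) ≈ 0.5186
After 'absent': normaliser = 0.65·0.2282 + 0.25·0.2532 + 0.8·0.5186; P(author K) ≈ 0.2368, P(author P) ≈ 0.1010, P(author Q) ≈ 0.6622
After 'present': normaliser = 0.35·0.2368 + 0.75·0.1010 + 0.2·0.6622; P(author K) ≈ 0.2847, P(author P) ≈ 0.2603, P(author Q) ≈ 0.4550
After 'present': normaliser = 0.35·0.2847 + 0.75·0.2603 + 0.2·0.4550; P(author K) ≈ 0.2582, P(author P) ≈ 0.5060, P(author Q) ≈ 0.2358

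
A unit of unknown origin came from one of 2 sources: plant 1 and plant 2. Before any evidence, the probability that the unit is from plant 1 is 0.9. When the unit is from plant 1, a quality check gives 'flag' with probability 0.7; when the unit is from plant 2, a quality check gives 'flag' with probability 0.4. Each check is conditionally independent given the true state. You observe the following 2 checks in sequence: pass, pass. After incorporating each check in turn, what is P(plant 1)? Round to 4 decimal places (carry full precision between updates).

0.6923

Each posterior becomes the prior for the next update.
After 'pass': P(plant 1) = 0.3·0.9000 / (0.3·0.9000 + 0.6·0.1000) ≈ 0.8182
After 'pass': P(plant 1) = 0.3·0.8182 / (0.3·0.8182 + 0.6·0.1818) ≈ 0.6923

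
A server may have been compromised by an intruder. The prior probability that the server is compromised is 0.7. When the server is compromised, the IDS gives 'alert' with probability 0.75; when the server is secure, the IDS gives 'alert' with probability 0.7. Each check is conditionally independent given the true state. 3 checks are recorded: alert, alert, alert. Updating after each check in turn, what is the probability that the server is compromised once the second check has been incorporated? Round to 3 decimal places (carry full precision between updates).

0.728

After 'alert': P(compromised) = 0.75·0.7000 / (0.75·0.7000 + 0.7·0.3000) ≈ 0.7143
After 'alert': P(compromised) = 0.75·0.7143 / (0.75·0.7143 + 0.7·0.2857) ≈ 0.7282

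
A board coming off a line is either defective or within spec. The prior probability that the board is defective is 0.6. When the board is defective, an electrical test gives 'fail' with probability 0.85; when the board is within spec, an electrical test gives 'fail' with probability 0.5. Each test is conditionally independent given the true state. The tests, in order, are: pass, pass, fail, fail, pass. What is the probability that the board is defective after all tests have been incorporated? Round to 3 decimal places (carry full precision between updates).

After 'pass': P(defective) = 0.15·0.6000 / (0.15·0.6000 + 0.5·0.4000) ≈ 0.3103
After 'pass': P(defective) = 0.15·0.3103 / (0.15·0.3103 + 0.5·0.6897) ≈ 0.1189
After 'fail': P(defective) = 0.85·0.1189 / (0.85·0.1189 + 0.5·0.8811) ≈ 0.1867
After 'fail': P(defective) = 0.85·0.1867 / (0.85·0.1867 + 0.5·0.8133) ≈ 0.2807
After 'pass': P(defective) = 0.15·0.2807 / (0.15·0.2807 + 0.5·0.7193) ≈ 0.1048

0.105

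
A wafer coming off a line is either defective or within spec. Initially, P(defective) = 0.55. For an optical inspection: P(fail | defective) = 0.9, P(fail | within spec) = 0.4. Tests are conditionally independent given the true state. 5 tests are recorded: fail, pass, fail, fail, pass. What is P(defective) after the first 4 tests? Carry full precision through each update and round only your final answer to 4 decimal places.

0.6988

After 'fail': P(defective) = 0.9·0.5500 / (0.9·0.5500 + 0.4·0.4500) ≈ 0.7333
After 'pass': P(defective) = 0.1·0.7333 / (0.1·0.7333 + 0.6·0.2667) ≈ 0.3143
After 'fail': P(defective) = 0.9·0.3143 / (0.9·0.3143 + 0.4·0.6857) ≈ 0.5077
After 'fail': P(defective) = 0.9·0.5077 / (0.9·0.5077 + 0.4·0.4923) ≈ 0.6988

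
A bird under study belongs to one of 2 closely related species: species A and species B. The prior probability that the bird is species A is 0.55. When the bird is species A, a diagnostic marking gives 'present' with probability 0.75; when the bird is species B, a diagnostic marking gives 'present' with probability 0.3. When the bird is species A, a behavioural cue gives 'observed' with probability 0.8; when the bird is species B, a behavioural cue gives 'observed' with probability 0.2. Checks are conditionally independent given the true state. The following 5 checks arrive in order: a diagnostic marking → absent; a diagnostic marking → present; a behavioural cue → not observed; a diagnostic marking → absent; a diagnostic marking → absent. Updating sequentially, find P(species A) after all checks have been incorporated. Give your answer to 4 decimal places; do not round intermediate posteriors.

After a diagnostic marking='absent': P(species A) = 0.25·0.5500 / (0.25·0.5500 + 0.7·0.4500) ≈ 0.3039
After a diagnostic marking='present': P(species A) = 0.75·0.3039 / (0.75·0.3039 + 0.3·0.6961) ≈ 0.5218
After a behavioural cue='not observed': P(species A) = 0.2·0.5218 / (0.2·0.5218 + 0.8·0.4782) ≈ 0.2143
After a diagnostic marking='absent': P(species A) = 0.25·0.2143 / (0.25·0.2143 + 0.7·0.7857) ≈ 0.0888
After a diagnostic marking='absent': P(species A) = 0.25·0.0888 / (0.25·0.0888 + 0.7·0.9112) ≈ 0.0336

0.0336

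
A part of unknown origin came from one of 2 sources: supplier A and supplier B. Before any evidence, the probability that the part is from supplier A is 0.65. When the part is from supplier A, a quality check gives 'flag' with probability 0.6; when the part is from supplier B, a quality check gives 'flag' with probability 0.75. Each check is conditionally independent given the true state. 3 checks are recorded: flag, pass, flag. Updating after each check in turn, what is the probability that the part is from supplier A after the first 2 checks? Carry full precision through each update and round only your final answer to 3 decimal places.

0.704

After 'flag': P(supplier A) = 0.6·0.6500 / (0.6·0.6500 + 0.75·0.3500) ≈ 0.5977
After 'pass': P(supplier A) = 0.4·0.5977 / (0.4·0.5977 + 0.25·0.4023) ≈ 0.7039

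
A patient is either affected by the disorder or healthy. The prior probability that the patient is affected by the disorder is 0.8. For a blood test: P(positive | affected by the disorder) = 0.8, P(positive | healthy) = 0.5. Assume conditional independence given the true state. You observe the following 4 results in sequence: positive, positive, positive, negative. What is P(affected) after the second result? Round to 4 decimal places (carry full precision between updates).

After 'positive': P(affected) = 0.8·0.8000 / (0.8·0.8000 + 0.5·0.2000) ≈ 0.8649
After 'positive': P(affected) = 0.8·0.8649 / (0.8·0.8649 + 0.5·0.1351) ≈ 0.9110

0.9110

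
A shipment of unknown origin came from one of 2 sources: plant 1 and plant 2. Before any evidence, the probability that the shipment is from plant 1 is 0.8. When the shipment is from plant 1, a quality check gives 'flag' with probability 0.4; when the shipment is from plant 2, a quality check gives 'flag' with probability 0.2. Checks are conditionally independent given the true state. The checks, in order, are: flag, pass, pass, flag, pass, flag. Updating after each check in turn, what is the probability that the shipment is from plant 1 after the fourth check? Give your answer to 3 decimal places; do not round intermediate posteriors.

0.900

After 'flag': P(plant 1) = 0.4·0.8000 / (0.4·0.8000 + 0.2·0.2000) ≈ 0.8889
After 'pass': P(plant 1) = 0.6·0.8889 / (0.6·0.8889 + 0.8·0.1111) ≈ 0.8571
After 'pass': P(plant 1) = 0.6·0.8571 / (0.6·0.8571 + 0.8·0.1429) ≈ 0.8182
After 'flag': P(plant 1) = 0.4·0.8182 / (0.4·0.8182 + 0.2·0.1818) ≈ 0.9000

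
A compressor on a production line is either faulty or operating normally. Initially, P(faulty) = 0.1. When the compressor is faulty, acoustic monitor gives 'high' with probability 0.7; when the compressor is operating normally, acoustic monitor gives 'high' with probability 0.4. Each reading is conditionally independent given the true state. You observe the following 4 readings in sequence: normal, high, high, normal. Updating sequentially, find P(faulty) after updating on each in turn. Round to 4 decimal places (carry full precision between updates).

After 'normal': P(faulty) = 0.3·0.1000 / (0.3·0.1000 + 0.6·0.9000) ≈ 0.0526
After 'high': P(faulty) = 0.7·0.0526 / (0.7·0.0526 + 0.4·0.9474) ≈ 0.0886
After 'high': P(faulty) = 0.7·0.0886 / (0.7·0.0886 + 0.4·0.9114) ≈ 0.1454
After 'normal': P(faulty) = 0.3·0.1454 / (0.3·0.1454 + 0.6·0.8546) ≈ 0.0784

0.0784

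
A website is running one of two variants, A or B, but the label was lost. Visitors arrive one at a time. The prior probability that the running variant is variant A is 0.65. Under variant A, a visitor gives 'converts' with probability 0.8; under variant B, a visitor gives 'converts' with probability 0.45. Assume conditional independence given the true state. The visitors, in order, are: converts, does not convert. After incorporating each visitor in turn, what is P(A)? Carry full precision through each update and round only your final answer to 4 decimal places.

After 'converts': P(A) = 0.8·0.6500 / (0.8·0.6500 + 0.45·0.3500) ≈ 0.7675
After 'does not convert': P(A) = 0.2·0.7675 / (0.2·0.7675 + 0.55·0.2325) ≈ 0.5456

0.5456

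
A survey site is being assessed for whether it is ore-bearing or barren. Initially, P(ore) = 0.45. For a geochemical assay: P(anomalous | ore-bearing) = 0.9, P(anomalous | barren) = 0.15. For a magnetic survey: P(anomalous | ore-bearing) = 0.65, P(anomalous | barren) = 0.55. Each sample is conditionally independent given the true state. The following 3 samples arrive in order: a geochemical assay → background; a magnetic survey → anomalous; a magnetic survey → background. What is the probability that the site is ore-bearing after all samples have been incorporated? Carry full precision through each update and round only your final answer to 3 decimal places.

0.081

After a geochemical assay='background': P(ore) = 0.1·0.4500 / (0.1·0.4500 + 0.85·0.5500) ≈ 0.0878
After a magnetic survey='anomalous': P(ore) = 0.65·0.0878 / (0.65·0.0878 + 0.55·0.9122) ≈ 0.1021
After a magnetic survey='background': P(ore) = 0.35·0.1021 / (0.35·0.1021 + 0.45·0.8979) ≈ 0.0813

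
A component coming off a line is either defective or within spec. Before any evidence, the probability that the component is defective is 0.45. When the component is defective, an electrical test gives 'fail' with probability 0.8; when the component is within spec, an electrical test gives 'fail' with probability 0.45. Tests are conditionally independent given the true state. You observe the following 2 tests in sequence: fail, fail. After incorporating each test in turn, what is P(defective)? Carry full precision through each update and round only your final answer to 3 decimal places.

0.721

After 'fail': P(defective) = 0.8·0.4500 / (0.8·0.4500 + 0.45·0.5500) ≈ 0.5926
After 'fail': P(defective) = 0.8·0.5926 / (0.8·0.5926 + 0.45·0.4074) ≈ 0.7211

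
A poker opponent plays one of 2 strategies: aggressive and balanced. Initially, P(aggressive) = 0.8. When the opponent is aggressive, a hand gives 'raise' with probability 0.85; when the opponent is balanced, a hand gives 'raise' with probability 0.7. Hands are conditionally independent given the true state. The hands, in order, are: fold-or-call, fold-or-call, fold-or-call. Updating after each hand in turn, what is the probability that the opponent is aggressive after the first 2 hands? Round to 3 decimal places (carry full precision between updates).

0.500

After 'fold-or-call': P(aggressive) = 0.15·0.8000 / (0.15·0.8000 + 0.3·0.2000) ≈ 0.6667
After 'fold-or-call': P(aggressive) = 0.15·0.6667 / (0.15·0.6667 + 0.3·0.3333) ≈ 0.5000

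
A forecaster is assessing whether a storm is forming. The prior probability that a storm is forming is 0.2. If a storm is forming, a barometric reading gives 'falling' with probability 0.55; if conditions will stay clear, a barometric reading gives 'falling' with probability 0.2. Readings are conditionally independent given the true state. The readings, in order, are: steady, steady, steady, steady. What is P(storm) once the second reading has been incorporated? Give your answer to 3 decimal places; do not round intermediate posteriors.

After 'steady': P(storm) = 0.45·0.2000 / (0.45·0.2000 + 0.8·0.8000) ≈ 0.1233
After 'steady': P(storm) = 0.45·0.1233 / (0.45·0.1233 + 0.8·0.8767) ≈ 0.0733

0.073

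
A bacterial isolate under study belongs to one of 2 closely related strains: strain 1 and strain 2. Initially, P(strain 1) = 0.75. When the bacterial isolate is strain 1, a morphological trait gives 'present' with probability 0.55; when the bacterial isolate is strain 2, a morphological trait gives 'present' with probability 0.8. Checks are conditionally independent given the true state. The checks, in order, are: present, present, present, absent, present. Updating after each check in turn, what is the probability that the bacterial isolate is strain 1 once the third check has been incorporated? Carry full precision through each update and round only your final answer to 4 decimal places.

0.4936

After 'present': P(strain 1) = 0.55·0.7500 / (0.55·0.7500 + 0.8·0.2500) ≈ 0.6735
After 'present': P(strain 1) = 0.55·0.6735 / (0.55·0.6735 + 0.8·0.3265) ≈ 0.5864
After 'present': P(strain 1) = 0.55·0.5864 / (0.55·0.5864 + 0.8·0.4136) ≈ 0.4936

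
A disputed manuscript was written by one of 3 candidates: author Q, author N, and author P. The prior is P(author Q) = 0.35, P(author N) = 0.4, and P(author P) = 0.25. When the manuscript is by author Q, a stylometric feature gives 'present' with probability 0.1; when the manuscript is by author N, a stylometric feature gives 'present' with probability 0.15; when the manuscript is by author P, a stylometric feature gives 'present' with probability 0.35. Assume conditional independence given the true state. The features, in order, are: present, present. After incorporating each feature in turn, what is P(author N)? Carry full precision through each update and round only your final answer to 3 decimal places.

0.209

After 'present': normaliser = 0.1·0.3500 + 0.15·0.4000 + 0.35·0.2500; P(author Q) ≈ 0.1918, P(author N) ≈ 0.3288, P(author P) ≈ 0.4795
After 'present': normaliser = 0.1·0.1918 + 0.15·0.3288 + 0.35·0.4795; P(author Q) ≈ 0.0812, P(author N) ≈ 0.2087, P(author P) ≈ 0.7101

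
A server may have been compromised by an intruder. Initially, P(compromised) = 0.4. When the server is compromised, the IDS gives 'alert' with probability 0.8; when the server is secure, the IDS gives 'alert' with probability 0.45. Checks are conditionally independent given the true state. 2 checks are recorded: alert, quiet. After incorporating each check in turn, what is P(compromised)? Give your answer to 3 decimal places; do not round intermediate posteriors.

0.301

After 'alert': P(compromised) = 0.8·0.4000 / (0.8·0.4000 + 0.45·0.6000) ≈ 0.5424
After 'quiet': P(compromised) = 0.2·0.5424 / (0.2·0.5424 + 0.55·0.4576) ≈ 0.3012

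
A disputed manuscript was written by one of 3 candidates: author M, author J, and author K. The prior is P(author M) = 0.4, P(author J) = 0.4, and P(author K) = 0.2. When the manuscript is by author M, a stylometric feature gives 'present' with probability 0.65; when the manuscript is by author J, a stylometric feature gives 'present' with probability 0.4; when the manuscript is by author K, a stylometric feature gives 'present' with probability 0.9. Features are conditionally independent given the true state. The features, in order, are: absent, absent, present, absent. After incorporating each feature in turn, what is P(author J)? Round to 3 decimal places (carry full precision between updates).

Apply Bayes' rule sequentially, carrying P(author J) forward.
After 'absent': normaliser = 0.35·0.4000 + 0.6·0.4000 + 0.1·0.2000; P(author M) ≈ 0.3500, P(author J) ≈ 0.6000, P(author K) ≈ 0.0500
After 'absent': normaliser = 0.35·0.3500 + 0.6·0.6000 + 0.1·0.0500; P(author M) ≈ 0.2513, P(author J) ≈ 0.7385, P(author K) ≈ 0.0103
After 'present': normaliser = 0.65·0.2513 + 0.4·0.7385 + 0.9·0.0103; P(author M) ≈ 0.3490, P(author J) ≈ 0.6312, P(author K) ≈ 0.0197
After 'absent': normaliser = 0.35·0.3490 + 0.6·0.6312 + 0.1·0.0197; P(author M) ≈ 0.2429, P(author J) ≈ 0.7531, P(author K) ≈ 0.0039

0.753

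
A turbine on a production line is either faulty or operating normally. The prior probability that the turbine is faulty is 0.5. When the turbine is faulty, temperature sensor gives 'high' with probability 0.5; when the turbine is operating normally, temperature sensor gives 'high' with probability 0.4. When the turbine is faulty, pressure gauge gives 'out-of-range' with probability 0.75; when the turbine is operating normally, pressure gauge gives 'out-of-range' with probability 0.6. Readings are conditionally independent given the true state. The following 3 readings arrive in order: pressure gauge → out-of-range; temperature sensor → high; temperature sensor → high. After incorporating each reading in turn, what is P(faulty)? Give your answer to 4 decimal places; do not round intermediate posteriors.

0.6614

After pressure gauge='out-of-range': P(faulty) = 0.75·0.5000 / (0.75·0.5000 + 0.6·0.5000) ≈ 0.5556
After temperature sensor='high': P(faulty) = 0.5·0.5556 / (0.5·0.5556 + 0.4·0.4444) ≈ 0.6098
After temperature sensor='high': P(faulty) = 0.5·0.6098 / (0.5·0.6098 + 0.4·0.3902) ≈ 0.6614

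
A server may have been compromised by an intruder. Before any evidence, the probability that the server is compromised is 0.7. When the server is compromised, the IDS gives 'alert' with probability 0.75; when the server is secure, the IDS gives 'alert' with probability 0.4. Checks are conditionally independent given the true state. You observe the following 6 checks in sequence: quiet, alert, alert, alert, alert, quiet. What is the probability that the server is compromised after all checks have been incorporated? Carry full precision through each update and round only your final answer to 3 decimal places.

0.834

Each posterior becomes the prior for the next update.
After 'quiet': P(compromised) = 0.25·0.7000 / (0.25·0.7000 + 0.6·0.3000) ≈ 0.4930
After 'alert': P(compromised) = 0.75·0.4930 / (0.75·0.4930 + 0.4·0.5070) ≈ 0.6458
After 'alert': P(compromised) = 0.75·0.6458 / (0.75·0.6458 + 0.4·0.3542) ≈ 0.7737
After 'alert': P(compromised) = 0.75·0.7737 / (0.75·0.7737 + 0.4·0.2263) ≈ 0.8650
After 'alert': P(compromised) = 0.75·0.8650 / (0.75·0.8650 + 0.4·0.1350) ≈ 0.9232
After 'quiet': P(compromised) = 0.25·0.9232 / (0.25·0.9232 + 0.6·0.0768) ≈ 0.8335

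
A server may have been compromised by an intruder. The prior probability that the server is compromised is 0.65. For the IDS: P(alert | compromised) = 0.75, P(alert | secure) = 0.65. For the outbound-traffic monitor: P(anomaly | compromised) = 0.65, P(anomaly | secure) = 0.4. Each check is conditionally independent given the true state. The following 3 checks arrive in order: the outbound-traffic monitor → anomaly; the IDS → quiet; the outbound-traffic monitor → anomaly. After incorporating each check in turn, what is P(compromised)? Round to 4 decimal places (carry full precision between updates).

After the outbound-traffic monitor='anomaly': P(compromised) = 0.65·0.6500 / (0.65·0.6500 + 0.4·0.3500) ≈ 0.7511
After the IDS='quiet': P(compromised) = 0.25·0.7511 / (0.25·0.7511 + 0.35·0.2489) ≈ 0.6831
After the outbound-traffic monitor='anomaly': P(compromised) = 0.65·0.6831 / (0.65·0.6831 + 0.4·0.3169) ≈ 0.7779

0.7779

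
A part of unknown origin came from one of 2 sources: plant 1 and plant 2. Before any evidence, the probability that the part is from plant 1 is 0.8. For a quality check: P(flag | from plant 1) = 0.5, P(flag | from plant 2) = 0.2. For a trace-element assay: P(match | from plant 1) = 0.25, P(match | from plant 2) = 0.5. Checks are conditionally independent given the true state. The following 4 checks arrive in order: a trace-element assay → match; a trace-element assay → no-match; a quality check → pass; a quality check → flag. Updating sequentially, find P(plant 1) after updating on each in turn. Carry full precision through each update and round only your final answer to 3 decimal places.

0.824

After a trace-element assay='match': P(plant 1) = 0.25·0.8000 / (0.25·0.8000 + 0.5·0.2000) ≈ 0.6667
After a trace-element assay='no-match': P(plant 1) = 0.75·0.6667 / (0.75·0.6667 + 0.5·0.3333) ≈ 0.7500
After a quality check='pass': P(plant 1) = 0.5·0.7500 / (0.5·0.7500 + 0.8·0.2500) ≈ 0.6522
After a quality check='flag': P(plant 1) = 0.5·0.6522 / (0.5·0.6522 + 0.2·0.3478) ≈ 0.8242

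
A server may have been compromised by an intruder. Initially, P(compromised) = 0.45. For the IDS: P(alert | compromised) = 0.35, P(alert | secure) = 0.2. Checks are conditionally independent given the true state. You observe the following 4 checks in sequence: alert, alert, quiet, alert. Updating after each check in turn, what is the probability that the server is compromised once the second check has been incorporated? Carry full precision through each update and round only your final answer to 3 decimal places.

0.715

Each posterior becomes the prior for the next update.
After 'alert': P(compromised) = 0.35·0.4500 / (0.35·0.4500 + 0.2·0.5500) ≈ 0.5888
After 'alert': P(compromised) = 0.35·0.5888 / (0.35·0.5888 + 0.2·0.4112) ≈ 0.7147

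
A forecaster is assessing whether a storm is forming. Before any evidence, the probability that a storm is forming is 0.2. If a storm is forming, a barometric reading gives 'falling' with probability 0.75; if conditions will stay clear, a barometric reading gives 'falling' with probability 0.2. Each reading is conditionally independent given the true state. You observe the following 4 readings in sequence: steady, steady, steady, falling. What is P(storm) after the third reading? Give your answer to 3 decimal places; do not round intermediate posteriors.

After 'steady': P(storm) = 0.25·0.2000 / (0.25·0.2000 + 0.8·0.8000) ≈ 0.0725
After 'steady': P(storm) = 0.25·0.0725 / (0.25·0.0725 + 0.8·0.9275) ≈ 0.0238
After 'steady': P(storm) = 0.25·0.0238 / (0.25·0.0238 + 0.8·0.9762) ≈ 0.0076

0.008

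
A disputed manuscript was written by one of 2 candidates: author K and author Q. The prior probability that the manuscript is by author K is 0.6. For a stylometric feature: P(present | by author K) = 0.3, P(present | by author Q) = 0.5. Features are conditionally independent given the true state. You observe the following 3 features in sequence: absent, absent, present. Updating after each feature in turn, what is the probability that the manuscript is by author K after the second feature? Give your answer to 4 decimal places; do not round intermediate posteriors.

After 'absent': P(author K) = 0.7·0.6000 / (0.7·0.6000 + 0.5·0.4000) ≈ 0.6774
After 'absent': P(author K) = 0.7·0.6774 / (0.7·0.6774 + 0.5·0.3226) ≈ 0.7462

0.7462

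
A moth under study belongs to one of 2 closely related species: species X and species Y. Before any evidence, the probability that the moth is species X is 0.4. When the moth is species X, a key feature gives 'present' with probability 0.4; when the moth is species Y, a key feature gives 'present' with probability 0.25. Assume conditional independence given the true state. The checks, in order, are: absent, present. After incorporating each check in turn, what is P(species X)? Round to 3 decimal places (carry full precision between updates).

After 'absent': P(species X) = 0.6·0.4000 / (0.6·0.4000 + 0.75·0.6000) ≈ 0.3478
After 'present': P(species X) = 0.4·0.3478 / (0.4·0.3478 + 0.25·0.6522) ≈ 0.4604

0.460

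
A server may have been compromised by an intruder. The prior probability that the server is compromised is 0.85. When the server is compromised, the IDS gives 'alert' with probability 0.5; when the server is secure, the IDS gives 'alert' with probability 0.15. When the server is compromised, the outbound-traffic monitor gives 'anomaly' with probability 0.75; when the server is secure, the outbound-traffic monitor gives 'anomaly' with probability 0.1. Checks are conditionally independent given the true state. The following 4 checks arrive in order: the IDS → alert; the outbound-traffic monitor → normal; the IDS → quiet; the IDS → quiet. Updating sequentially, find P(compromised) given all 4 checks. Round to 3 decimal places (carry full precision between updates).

After the IDS='alert': P(compromised) = 0.5·0.8500 / (0.5·0.8500 + 0.15·0.1500) ≈ 0.9497
After the outbound-traffic monitor='normal': P(compromised) = 0.25·0.9497 / (0.25·0.9497 + 0.9·0.0503) ≈ 0.8399
After the IDS='quiet': P(compromised) = 0.5·0.8399 / (0.5·0.8399 + 0.85·0.1601) ≈ 0.7553
After the IDS='quiet': P(compromised) = 0.5·0.7553 / (0.5·0.7553 + 0.85·0.2447) ≈ 0.6448

0.645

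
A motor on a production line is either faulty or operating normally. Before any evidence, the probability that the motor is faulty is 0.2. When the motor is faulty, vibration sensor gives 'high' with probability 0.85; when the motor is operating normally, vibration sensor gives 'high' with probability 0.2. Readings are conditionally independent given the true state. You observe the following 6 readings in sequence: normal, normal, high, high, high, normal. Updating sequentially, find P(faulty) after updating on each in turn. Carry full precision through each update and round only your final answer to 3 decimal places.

Each posterior becomes the prior for the next update.
After 'normal': P(faulty) = 0.15·0.2000 / (0.15·0.2000 + 0.8·0.8000) ≈ 0.0448
After 'normal': P(faulty) = 0.15·0.0448 / (0.15·0.0448 + 0.8·0.9552) ≈ 0.0087
After 'high': P(faulty) = 0.85·0.0087 / (0.85·0.0087 + 0.2·0.9913) ≈ 0.0360
After 'high': P(faulty) = 0.85·0.0360 / (0.85·0.0360 + 0.2·0.9640) ≈ 0.1370
After 'high': P(faulty) = 0.85·0.1370 / (0.85·0.1370 + 0.2·0.8630) ≈ 0.4029
After 'normal': P(faulty) = 0.15·0.4029 / (0.15·0.4029 + 0.8·0.5971) ≈ 0.1123

0.112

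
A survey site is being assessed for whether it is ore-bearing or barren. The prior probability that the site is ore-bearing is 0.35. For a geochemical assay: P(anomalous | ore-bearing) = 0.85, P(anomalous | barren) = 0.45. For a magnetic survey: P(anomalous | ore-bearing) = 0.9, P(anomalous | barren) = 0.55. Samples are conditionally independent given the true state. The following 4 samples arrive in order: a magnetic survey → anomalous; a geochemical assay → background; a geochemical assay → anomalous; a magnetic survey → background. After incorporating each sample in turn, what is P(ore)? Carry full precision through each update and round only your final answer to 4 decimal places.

0.0916

After a magnetic survey='anomalous': P(ore) = 0.9·0.3500 / (0.9·0.3500 + 0.55·0.6500) ≈ 0.4684
After a geochemical assay='background': P(ore) = 0.15·0.4684 / (0.15·0.4684 + 0.55·0.5316) ≈ 0.1937
After a geochemical assay='anomalous': P(ore) = 0.85·0.1937 / (0.85·0.1937 + 0.45·0.8063) ≈ 0.3122
After a magnetic survey='background': P(ore) = 0.1·0.3122 / (0.1·0.3122 + 0.45·0.6878) ≈ 0.0916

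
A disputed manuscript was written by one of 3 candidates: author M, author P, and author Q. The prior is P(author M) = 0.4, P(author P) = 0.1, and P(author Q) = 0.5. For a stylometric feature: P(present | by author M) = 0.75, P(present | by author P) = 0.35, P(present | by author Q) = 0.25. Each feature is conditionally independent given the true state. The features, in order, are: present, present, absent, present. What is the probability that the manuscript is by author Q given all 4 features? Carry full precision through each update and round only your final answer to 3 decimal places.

0.115

After 'present': normaliser = 0.75·0.4000 + 0.35·0.1000 + 0.25·0.5000; P(author M) ≈ 0.6522, P(author P) ≈ 0.0761, P(author Q) ≈ 0.2717
After 'present': normaliser = 0.75·0.6522 + 0.35·0.0761 + 0.25·0.2717; P(author M) ≈ 0.8380, P(author P) ≈ 0.0456, P(author Q) ≈ 0.1164
After 'absent': normaliser = 0.25·0.8380 + 0.65·0.0456 + 0.75·0.1164; P(author M) ≈ 0.6418, P(author P) ≈ 0.0908, P(author Q) ≈ 0.2674
After 'present': normaliser = 0.75·0.6418 + 0.35·0.0908 + 0.25·0.2674; P(author M) ≈ 0.8299, P(author P) ≈ 0.0548, P(author Q) ≈ 0.1153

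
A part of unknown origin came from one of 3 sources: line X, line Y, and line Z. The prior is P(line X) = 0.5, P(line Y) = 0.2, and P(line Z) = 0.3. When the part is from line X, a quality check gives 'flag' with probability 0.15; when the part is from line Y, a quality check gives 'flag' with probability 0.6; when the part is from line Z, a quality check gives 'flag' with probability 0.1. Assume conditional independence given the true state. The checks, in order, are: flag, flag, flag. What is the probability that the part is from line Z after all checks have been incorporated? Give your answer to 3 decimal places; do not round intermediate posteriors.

After 'flag': normaliser = 0.15·0.5000 + 0.6·0.2000 + 0.1·0.3000; P(line X) ≈ 0.3333, P(line Y) ≈ 0.5333, P(line Z) ≈ 0.1333
After 'flag': normaliser = 0.15·0.3333 + 0.6·0.5333 + 0.1·0.1333; P(line X) ≈ 0.1304, P(line Y) ≈ 0.8348, P(line Z) ≈ 0.0348
After 'flag': normaliser = 0.15·0.1304 + 0.6·0.8348 + 0.1·0.0348; P(line X) ≈ 0.0373, P(line Y) ≈ 0.9560, P(line Z) ≈ 0.0066

0.007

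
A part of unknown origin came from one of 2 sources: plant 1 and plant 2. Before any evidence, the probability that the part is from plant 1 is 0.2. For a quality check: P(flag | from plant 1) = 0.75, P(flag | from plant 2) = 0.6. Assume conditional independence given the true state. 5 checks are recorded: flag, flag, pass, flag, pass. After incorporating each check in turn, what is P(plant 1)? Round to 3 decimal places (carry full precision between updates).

0.160

After 'flag': P(plant 1) = 0.75·0.2000 / (0.75·0.2000 + 0.6·0.8000) ≈ 0.2381
After 'flag': P(plant 1) = 0.75·0.2381 / (0.75·0.2381 + 0.6·0.7619) ≈ 0.2809
After 'pass': P(plant 1) = 0.25·0.2809 / (0.25·0.2809 + 0.4·0.7191) ≈ 0.1962
After 'flag': P(plant 1) = 0.75·0.1962 / (0.75·0.1962 + 0.6·0.8038) ≈ 0.2338
After 'pass': P(plant 1) = 0.25·0.2338 / (0.25·0.2338 + 0.4·0.7662) ≈ 0.1602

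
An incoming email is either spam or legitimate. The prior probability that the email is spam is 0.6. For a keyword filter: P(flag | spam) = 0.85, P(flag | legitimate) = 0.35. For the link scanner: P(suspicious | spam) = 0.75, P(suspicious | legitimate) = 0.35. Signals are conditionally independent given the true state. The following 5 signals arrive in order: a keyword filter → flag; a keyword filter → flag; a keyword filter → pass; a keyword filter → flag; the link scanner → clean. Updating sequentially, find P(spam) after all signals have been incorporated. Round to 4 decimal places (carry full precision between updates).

After a keyword filter='flag': P(spam) = 0.85·0.6000 / (0.85·0.6000 + 0.35·0.4000) ≈ 0.7846
After a keyword filter='flag': P(spam) = 0.85·0.7846 / (0.85·0.7846 + 0.35·0.2154) ≈ 0.8984
After a keyword filter='pass': P(spam) = 0.15·0.8984 / (0.15·0.8984 + 0.65·0.1016) ≈ 0.6712
After a keyword filter='flag': P(spam) = 0.85·0.6712 / (0.85·0.6712 + 0.35·0.3288) ≈ 0.8322
After the link scanner='clean': P(spam) = 0.25·0.8322 / (0.25·0.8322 + 0.65·0.1678) ≈ 0.6560

0.6560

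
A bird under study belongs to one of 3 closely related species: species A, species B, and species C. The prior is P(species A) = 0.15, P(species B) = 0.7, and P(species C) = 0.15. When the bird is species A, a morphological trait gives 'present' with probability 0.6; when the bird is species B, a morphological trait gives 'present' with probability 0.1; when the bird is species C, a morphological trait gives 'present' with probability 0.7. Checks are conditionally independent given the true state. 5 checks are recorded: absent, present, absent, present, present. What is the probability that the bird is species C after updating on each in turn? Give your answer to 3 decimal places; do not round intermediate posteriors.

0.446

After 'absent': normaliser = 0.4·0.1500 + 0.9·0.7000 + 0.3·0.1500; P(species A) ≈ 0.0816, P(species B) ≈ 0.8571, P(species C) ≈ 0.0612
After 'present': normaliser = 0.6·0.0816 + 0.1·0.8571 + 0.7·0.0612; P(species A) ≈ 0.2759, P(species B) ≈ 0.4828, P(species C) ≈ 0.2414
After 'absent': normaliser = 0.4·0.2759 + 0.9·0.4828 + 0.3·0.2414; P(species A) ≈ 0.1788, P(species B) ≈ 0.7039, P(species C) ≈ 0.1173
After 'present': normaliser = 0.6·0.1788 + 0.1·0.7039 + 0.7·0.1173; P(species A) ≈ 0.4129, P(species B) ≈ 0.2710, P(species C) ≈ 0.3161
After 'present': normaliser = 0.6·0.4129 + 0.1·0.2710 + 0.7·0.3161; P(species A) ≈ 0.4993, P(species B) ≈ 0.0546, P(species C) ≈ 0.4460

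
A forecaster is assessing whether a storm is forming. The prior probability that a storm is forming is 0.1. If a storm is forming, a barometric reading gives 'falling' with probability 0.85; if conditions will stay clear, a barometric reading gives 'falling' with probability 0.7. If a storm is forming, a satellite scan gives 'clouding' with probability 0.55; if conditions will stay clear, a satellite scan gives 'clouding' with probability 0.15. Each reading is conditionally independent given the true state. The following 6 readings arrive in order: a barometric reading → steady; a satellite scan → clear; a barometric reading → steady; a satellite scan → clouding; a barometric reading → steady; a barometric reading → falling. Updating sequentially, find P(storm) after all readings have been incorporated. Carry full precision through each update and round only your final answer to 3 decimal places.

0.032

After a barometric reading='steady': P(storm) = 0.15·0.1000 / (0.15·0.1000 + 0.3·0.9000) ≈ 0.0526
After a satellite scan='clear': P(storm) = 0.45·0.0526 / (0.45·0.0526 + 0.85·0.9474) ≈ 0.0286
After a barometric reading='steady': P(storm) = 0.15·0.0286 / (0.15·0.0286 + 0.3·0.9714) ≈ 0.0145
After a satellite scan='clouding': P(storm) = 0.55·0.0145 / (0.55·0.0145 + 0.15·0.9855) ≈ 0.0512
After a barometric reading='steady': P(storm) = 0.15·0.0512 / (0.15·0.0512 + 0.3·0.9488) ≈ 0.0263
After a barometric reading='falling': P(storm) = 0.85·0.0263 / (0.85·0.0263 + 0.7·0.9737) ≈ 0.0317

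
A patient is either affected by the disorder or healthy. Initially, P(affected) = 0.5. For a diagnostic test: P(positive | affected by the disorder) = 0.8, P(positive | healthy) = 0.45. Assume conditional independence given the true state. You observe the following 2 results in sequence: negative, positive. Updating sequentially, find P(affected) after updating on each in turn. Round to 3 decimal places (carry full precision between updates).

After 'negative': P(affected) = 0.2·0.5000 / (0.2·0.5000 + 0.55·0.5000) ≈ 0.2667
After 'positive': P(affected) = 0.8·0.2667 / (0.8·0.2667 + 0.45·0.7333) ≈ 0.3926

0.393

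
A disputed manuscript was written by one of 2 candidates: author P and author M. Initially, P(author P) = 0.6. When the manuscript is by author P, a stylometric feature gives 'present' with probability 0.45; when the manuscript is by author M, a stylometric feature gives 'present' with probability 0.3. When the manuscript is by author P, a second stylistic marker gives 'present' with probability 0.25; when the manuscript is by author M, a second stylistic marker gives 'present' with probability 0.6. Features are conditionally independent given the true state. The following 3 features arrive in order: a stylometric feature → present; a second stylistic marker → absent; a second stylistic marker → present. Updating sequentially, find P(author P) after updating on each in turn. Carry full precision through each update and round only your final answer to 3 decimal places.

After a stylometric feature='present': P(author P) = 0.45·0.6000 / (0.45·0.6000 + 0.3·0.4000) ≈ 0.6923
After a second stylistic marker='absent': P(author P) = 0.75·0.6923 / (0.75·0.6923 + 0.4·0.3077) ≈ 0.8084
After a second stylistic marker='present': P(author P) = 0.25·0.8084 / (0.25·0.8084 + 0.6·0.1916) ≈ 0.6374

0.637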